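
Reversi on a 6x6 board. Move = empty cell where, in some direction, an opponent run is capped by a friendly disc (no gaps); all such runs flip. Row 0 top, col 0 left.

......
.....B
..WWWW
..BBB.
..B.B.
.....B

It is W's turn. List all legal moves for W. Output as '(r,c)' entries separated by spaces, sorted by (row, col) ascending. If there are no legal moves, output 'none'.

Answer: (0,5) (4,1) (4,3) (4,5) (5,1) (5,2) (5,4)

Derivation:
(0,4): no bracket -> illegal
(0,5): flips 1 -> legal
(1,4): no bracket -> illegal
(2,1): no bracket -> illegal
(3,1): no bracket -> illegal
(3,5): no bracket -> illegal
(4,1): flips 1 -> legal
(4,3): flips 2 -> legal
(4,5): flips 1 -> legal
(5,1): flips 2 -> legal
(5,2): flips 2 -> legal
(5,3): no bracket -> illegal
(5,4): flips 2 -> legal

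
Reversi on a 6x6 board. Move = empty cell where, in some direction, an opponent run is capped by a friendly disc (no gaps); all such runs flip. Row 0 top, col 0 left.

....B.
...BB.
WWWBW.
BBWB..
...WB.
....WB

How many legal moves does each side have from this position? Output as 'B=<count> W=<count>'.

-- B to move --
(1,0): flips 1 -> legal
(1,1): flips 2 -> legal
(1,2): flips 1 -> legal
(1,5): flips 1 -> legal
(2,5): flips 1 -> legal
(3,4): flips 1 -> legal
(3,5): flips 1 -> legal
(4,1): flips 1 -> legal
(4,2): flips 1 -> legal
(4,5): no bracket -> illegal
(5,2): no bracket -> illegal
(5,3): flips 2 -> legal
B mobility = 10
-- W to move --
(0,2): flips 1 -> legal
(0,3): flips 3 -> legal
(0,5): flips 2 -> legal
(1,2): no bracket -> illegal
(1,5): no bracket -> illegal
(2,5): no bracket -> illegal
(3,4): flips 2 -> legal
(3,5): no bracket -> illegal
(4,0): flips 2 -> legal
(4,1): flips 1 -> legal
(4,2): flips 2 -> legal
(4,5): flips 1 -> legal
(5,3): no bracket -> illegal
W mobility = 8

Answer: B=10 W=8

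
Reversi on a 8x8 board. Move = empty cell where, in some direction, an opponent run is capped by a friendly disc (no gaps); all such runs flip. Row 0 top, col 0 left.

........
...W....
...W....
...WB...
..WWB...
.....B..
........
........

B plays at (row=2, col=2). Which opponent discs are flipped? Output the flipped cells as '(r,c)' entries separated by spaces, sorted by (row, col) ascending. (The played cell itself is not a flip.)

Dir NW: first cell '.' (not opp) -> no flip
Dir N: first cell '.' (not opp) -> no flip
Dir NE: opp run (1,3), next='.' -> no flip
Dir W: first cell '.' (not opp) -> no flip
Dir E: opp run (2,3), next='.' -> no flip
Dir SW: first cell '.' (not opp) -> no flip
Dir S: first cell '.' (not opp) -> no flip
Dir SE: opp run (3,3) capped by B -> flip

Answer: (3,3)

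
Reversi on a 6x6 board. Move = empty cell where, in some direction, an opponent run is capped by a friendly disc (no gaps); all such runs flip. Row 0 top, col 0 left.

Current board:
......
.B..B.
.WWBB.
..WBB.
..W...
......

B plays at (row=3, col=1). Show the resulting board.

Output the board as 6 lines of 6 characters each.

Place B at (3,1); scan 8 dirs for brackets.
Dir NW: first cell '.' (not opp) -> no flip
Dir N: opp run (2,1) capped by B -> flip
Dir NE: opp run (2,2), next='.' -> no flip
Dir W: first cell '.' (not opp) -> no flip
Dir E: opp run (3,2) capped by B -> flip
Dir SW: first cell '.' (not opp) -> no flip
Dir S: first cell '.' (not opp) -> no flip
Dir SE: opp run (4,2), next='.' -> no flip
All flips: (2,1) (3,2)

Answer: ......
.B..B.
.BWBB.
.BBBB.
..W...
......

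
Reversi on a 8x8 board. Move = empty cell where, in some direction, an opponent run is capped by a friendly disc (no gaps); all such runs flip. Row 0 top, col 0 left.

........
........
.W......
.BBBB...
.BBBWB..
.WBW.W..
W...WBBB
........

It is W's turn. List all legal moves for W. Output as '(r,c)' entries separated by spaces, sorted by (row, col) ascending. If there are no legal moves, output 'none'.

(2,0): flips 2 -> legal
(2,2): flips 1 -> legal
(2,3): flips 2 -> legal
(2,4): flips 3 -> legal
(2,5): no bracket -> illegal
(3,0): no bracket -> illegal
(3,5): flips 1 -> legal
(3,6): no bracket -> illegal
(4,0): flips 3 -> legal
(4,6): flips 1 -> legal
(5,0): no bracket -> illegal
(5,4): flips 2 -> legal
(5,6): no bracket -> illegal
(5,7): no bracket -> illegal
(6,1): no bracket -> illegal
(6,2): no bracket -> illegal
(6,3): no bracket -> illegal
(7,4): no bracket -> illegal
(7,5): flips 1 -> legal
(7,6): no bracket -> illegal
(7,7): flips 1 -> legal

Answer: (2,0) (2,2) (2,3) (2,4) (3,5) (4,0) (4,6) (5,4) (7,5) (7,7)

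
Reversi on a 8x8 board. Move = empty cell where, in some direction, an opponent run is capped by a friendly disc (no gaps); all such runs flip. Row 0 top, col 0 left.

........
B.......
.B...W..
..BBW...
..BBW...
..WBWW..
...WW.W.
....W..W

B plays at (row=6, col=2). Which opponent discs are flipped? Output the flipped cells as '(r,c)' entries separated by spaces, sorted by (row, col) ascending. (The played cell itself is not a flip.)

Dir NW: first cell '.' (not opp) -> no flip
Dir N: opp run (5,2) capped by B -> flip
Dir NE: first cell 'B' (not opp) -> no flip
Dir W: first cell '.' (not opp) -> no flip
Dir E: opp run (6,3) (6,4), next='.' -> no flip
Dir SW: first cell '.' (not opp) -> no flip
Dir S: first cell '.' (not opp) -> no flip
Dir SE: first cell '.' (not opp) -> no flip

Answer: (5,2)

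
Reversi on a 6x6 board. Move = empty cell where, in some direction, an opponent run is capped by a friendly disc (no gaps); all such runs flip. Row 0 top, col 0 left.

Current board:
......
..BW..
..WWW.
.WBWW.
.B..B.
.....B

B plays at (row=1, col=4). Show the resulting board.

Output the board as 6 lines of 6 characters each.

Place B at (1,4); scan 8 dirs for brackets.
Dir NW: first cell '.' (not opp) -> no flip
Dir N: first cell '.' (not opp) -> no flip
Dir NE: first cell '.' (not opp) -> no flip
Dir W: opp run (1,3) capped by B -> flip
Dir E: first cell '.' (not opp) -> no flip
Dir SW: opp run (2,3) capped by B -> flip
Dir S: opp run (2,4) (3,4) capped by B -> flip
Dir SE: first cell '.' (not opp) -> no flip
All flips: (1,3) (2,3) (2,4) (3,4)

Answer: ......
..BBB.
..WBB.
.WBWB.
.B..B.
.....B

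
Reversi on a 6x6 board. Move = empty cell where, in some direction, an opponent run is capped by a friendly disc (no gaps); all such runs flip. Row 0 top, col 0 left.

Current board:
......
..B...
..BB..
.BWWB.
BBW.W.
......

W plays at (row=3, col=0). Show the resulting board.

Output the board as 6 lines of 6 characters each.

Place W at (3,0); scan 8 dirs for brackets.
Dir NW: edge -> no flip
Dir N: first cell '.' (not opp) -> no flip
Dir NE: first cell '.' (not opp) -> no flip
Dir W: edge -> no flip
Dir E: opp run (3,1) capped by W -> flip
Dir SW: edge -> no flip
Dir S: opp run (4,0), next='.' -> no flip
Dir SE: opp run (4,1), next='.' -> no flip
All flips: (3,1)

Answer: ......
..B...
..BB..
WWWWB.
BBW.W.
......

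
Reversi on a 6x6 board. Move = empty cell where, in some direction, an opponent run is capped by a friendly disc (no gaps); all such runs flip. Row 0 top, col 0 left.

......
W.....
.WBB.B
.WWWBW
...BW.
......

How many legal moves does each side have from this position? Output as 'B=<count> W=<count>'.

Answer: B=8 W=9

Derivation:
-- B to move --
(0,0): no bracket -> illegal
(0,1): no bracket -> illegal
(1,1): no bracket -> illegal
(1,2): no bracket -> illegal
(2,0): flips 1 -> legal
(2,4): no bracket -> illegal
(3,0): flips 3 -> legal
(4,0): flips 1 -> legal
(4,1): flips 1 -> legal
(4,2): flips 1 -> legal
(4,5): flips 2 -> legal
(5,3): no bracket -> illegal
(5,4): flips 1 -> legal
(5,5): flips 2 -> legal
B mobility = 8
-- W to move --
(1,1): flips 1 -> legal
(1,2): flips 1 -> legal
(1,3): flips 2 -> legal
(1,4): flips 1 -> legal
(1,5): flips 1 -> legal
(2,4): flips 3 -> legal
(4,2): flips 1 -> legal
(4,5): no bracket -> illegal
(5,2): no bracket -> illegal
(5,3): flips 1 -> legal
(5,4): flips 1 -> legal
W mobility = 9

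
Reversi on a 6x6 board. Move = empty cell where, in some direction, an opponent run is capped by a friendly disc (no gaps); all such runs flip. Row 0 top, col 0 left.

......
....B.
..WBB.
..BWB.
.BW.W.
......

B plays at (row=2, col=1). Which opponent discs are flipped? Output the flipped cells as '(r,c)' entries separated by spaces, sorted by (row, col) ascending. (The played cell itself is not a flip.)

Dir NW: first cell '.' (not opp) -> no flip
Dir N: first cell '.' (not opp) -> no flip
Dir NE: first cell '.' (not opp) -> no flip
Dir W: first cell '.' (not opp) -> no flip
Dir E: opp run (2,2) capped by B -> flip
Dir SW: first cell '.' (not opp) -> no flip
Dir S: first cell '.' (not opp) -> no flip
Dir SE: first cell 'B' (not opp) -> no flip

Answer: (2,2)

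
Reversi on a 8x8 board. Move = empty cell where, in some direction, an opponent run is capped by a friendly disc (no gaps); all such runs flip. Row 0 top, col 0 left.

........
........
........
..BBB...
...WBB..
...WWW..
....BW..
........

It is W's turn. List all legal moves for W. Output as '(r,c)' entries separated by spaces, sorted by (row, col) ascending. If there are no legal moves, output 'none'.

Answer: (2,1) (2,2) (2,3) (2,4) (2,5) (3,5) (3,6) (4,6) (6,3) (7,3) (7,4) (7,5)

Derivation:
(2,1): flips 1 -> legal
(2,2): flips 2 -> legal
(2,3): flips 1 -> legal
(2,4): flips 2 -> legal
(2,5): flips 1 -> legal
(3,1): no bracket -> illegal
(3,5): flips 2 -> legal
(3,6): flips 1 -> legal
(4,1): no bracket -> illegal
(4,2): no bracket -> illegal
(4,6): flips 2 -> legal
(5,6): no bracket -> illegal
(6,3): flips 1 -> legal
(7,3): flips 1 -> legal
(7,4): flips 1 -> legal
(7,5): flips 1 -> legal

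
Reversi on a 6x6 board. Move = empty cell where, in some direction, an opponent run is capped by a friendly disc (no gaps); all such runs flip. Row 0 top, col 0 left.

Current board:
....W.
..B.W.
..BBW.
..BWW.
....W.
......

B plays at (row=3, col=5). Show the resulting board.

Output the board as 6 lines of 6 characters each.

Answer: ....W.
..B.W.
..BBW.
..BBBB
....W.
......

Derivation:
Place B at (3,5); scan 8 dirs for brackets.
Dir NW: opp run (2,4), next='.' -> no flip
Dir N: first cell '.' (not opp) -> no flip
Dir NE: edge -> no flip
Dir W: opp run (3,4) (3,3) capped by B -> flip
Dir E: edge -> no flip
Dir SW: opp run (4,4), next='.' -> no flip
Dir S: first cell '.' (not opp) -> no flip
Dir SE: edge -> no flip
All flips: (3,3) (3,4)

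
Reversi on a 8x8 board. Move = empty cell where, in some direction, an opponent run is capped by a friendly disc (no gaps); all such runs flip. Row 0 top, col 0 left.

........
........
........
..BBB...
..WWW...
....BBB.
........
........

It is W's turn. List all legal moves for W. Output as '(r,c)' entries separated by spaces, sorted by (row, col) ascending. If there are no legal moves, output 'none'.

Answer: (2,1) (2,2) (2,3) (2,4) (2,5) (6,4) (6,5) (6,6)

Derivation:
(2,1): flips 1 -> legal
(2,2): flips 2 -> legal
(2,3): flips 1 -> legal
(2,4): flips 2 -> legal
(2,5): flips 1 -> legal
(3,1): no bracket -> illegal
(3,5): no bracket -> illegal
(4,1): no bracket -> illegal
(4,5): no bracket -> illegal
(4,6): no bracket -> illegal
(4,7): no bracket -> illegal
(5,3): no bracket -> illegal
(5,7): no bracket -> illegal
(6,3): no bracket -> illegal
(6,4): flips 1 -> legal
(6,5): flips 1 -> legal
(6,6): flips 1 -> legal
(6,7): no bracket -> illegal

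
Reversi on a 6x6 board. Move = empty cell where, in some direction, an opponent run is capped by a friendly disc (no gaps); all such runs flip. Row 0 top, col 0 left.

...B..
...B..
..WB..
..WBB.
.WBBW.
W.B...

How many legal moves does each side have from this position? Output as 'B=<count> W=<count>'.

Answer: B=9 W=5

Derivation:
-- B to move --
(1,1): flips 1 -> legal
(1,2): flips 2 -> legal
(2,1): flips 2 -> legal
(3,0): flips 1 -> legal
(3,1): flips 2 -> legal
(3,5): no bracket -> illegal
(4,0): flips 1 -> legal
(4,5): flips 1 -> legal
(5,1): no bracket -> illegal
(5,3): no bracket -> illegal
(5,4): flips 1 -> legal
(5,5): flips 1 -> legal
B mobility = 9
-- W to move --
(0,2): no bracket -> illegal
(0,4): flips 1 -> legal
(1,2): no bracket -> illegal
(1,4): flips 1 -> legal
(2,4): flips 2 -> legal
(2,5): no bracket -> illegal
(3,1): no bracket -> illegal
(3,5): flips 2 -> legal
(4,5): no bracket -> illegal
(5,1): no bracket -> illegal
(5,3): no bracket -> illegal
(5,4): flips 1 -> legal
W mobility = 5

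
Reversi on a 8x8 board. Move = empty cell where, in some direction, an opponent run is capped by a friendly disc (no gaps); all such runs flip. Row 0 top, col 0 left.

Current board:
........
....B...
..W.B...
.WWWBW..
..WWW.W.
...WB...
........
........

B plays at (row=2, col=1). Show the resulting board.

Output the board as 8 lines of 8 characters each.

Answer: ........
....B...
.BW.B...
.WBWBW..
..WBW.W.
...WB...
........
........

Derivation:
Place B at (2,1); scan 8 dirs for brackets.
Dir NW: first cell '.' (not opp) -> no flip
Dir N: first cell '.' (not opp) -> no flip
Dir NE: first cell '.' (not opp) -> no flip
Dir W: first cell '.' (not opp) -> no flip
Dir E: opp run (2,2), next='.' -> no flip
Dir SW: first cell '.' (not opp) -> no flip
Dir S: opp run (3,1), next='.' -> no flip
Dir SE: opp run (3,2) (4,3) capped by B -> flip
All flips: (3,2) (4,3)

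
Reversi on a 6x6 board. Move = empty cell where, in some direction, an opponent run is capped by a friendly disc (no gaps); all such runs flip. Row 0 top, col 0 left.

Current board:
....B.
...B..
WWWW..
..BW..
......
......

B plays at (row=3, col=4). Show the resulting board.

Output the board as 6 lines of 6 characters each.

Place B at (3,4); scan 8 dirs for brackets.
Dir NW: opp run (2,3), next='.' -> no flip
Dir N: first cell '.' (not opp) -> no flip
Dir NE: first cell '.' (not opp) -> no flip
Dir W: opp run (3,3) capped by B -> flip
Dir E: first cell '.' (not opp) -> no flip
Dir SW: first cell '.' (not opp) -> no flip
Dir S: first cell '.' (not opp) -> no flip
Dir SE: first cell '.' (not opp) -> no flip
All flips: (3,3)

Answer: ....B.
...B..
WWWW..
..BBB.
......
......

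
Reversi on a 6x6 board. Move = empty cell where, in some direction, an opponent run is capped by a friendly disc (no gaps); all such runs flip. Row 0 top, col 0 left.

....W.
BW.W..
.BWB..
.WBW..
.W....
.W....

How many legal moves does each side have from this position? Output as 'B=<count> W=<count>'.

Answer: B=7 W=4

Derivation:
-- B to move --
(0,0): no bracket -> illegal
(0,1): flips 1 -> legal
(0,2): no bracket -> illegal
(0,3): flips 1 -> legal
(0,5): no bracket -> illegal
(1,2): flips 2 -> legal
(1,4): no bracket -> illegal
(1,5): no bracket -> illegal
(2,0): no bracket -> illegal
(2,4): no bracket -> illegal
(3,0): flips 1 -> legal
(3,4): flips 1 -> legal
(4,0): no bracket -> illegal
(4,2): no bracket -> illegal
(4,3): flips 1 -> legal
(4,4): no bracket -> illegal
(5,0): flips 1 -> legal
(5,2): no bracket -> illegal
B mobility = 7
-- W to move --
(0,0): no bracket -> illegal
(0,1): no bracket -> illegal
(1,2): no bracket -> illegal
(1,4): flips 2 -> legal
(2,0): flips 1 -> legal
(2,4): flips 1 -> legal
(3,0): no bracket -> illegal
(3,4): no bracket -> illegal
(4,2): flips 1 -> legal
(4,3): no bracket -> illegal
W mobility = 4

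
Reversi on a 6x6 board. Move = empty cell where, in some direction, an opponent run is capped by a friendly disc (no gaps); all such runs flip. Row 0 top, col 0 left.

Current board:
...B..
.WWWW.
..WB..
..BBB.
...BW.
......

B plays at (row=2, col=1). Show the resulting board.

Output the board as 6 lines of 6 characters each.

Answer: ...B..
.WBWW.
.BBB..
..BBB.
...BW.
......

Derivation:
Place B at (2,1); scan 8 dirs for brackets.
Dir NW: first cell '.' (not opp) -> no flip
Dir N: opp run (1,1), next='.' -> no flip
Dir NE: opp run (1,2) capped by B -> flip
Dir W: first cell '.' (not opp) -> no flip
Dir E: opp run (2,2) capped by B -> flip
Dir SW: first cell '.' (not opp) -> no flip
Dir S: first cell '.' (not opp) -> no flip
Dir SE: first cell 'B' (not opp) -> no flip
All flips: (1,2) (2,2)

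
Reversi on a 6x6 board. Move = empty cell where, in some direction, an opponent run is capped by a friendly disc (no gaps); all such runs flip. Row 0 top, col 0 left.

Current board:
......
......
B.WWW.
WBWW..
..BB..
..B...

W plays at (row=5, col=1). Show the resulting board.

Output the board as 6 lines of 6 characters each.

Answer: ......
......
B.WWW.
WBWW..
..WB..
.WB...

Derivation:
Place W at (5,1); scan 8 dirs for brackets.
Dir NW: first cell '.' (not opp) -> no flip
Dir N: first cell '.' (not opp) -> no flip
Dir NE: opp run (4,2) capped by W -> flip
Dir W: first cell '.' (not opp) -> no flip
Dir E: opp run (5,2), next='.' -> no flip
Dir SW: edge -> no flip
Dir S: edge -> no flip
Dir SE: edge -> no flip
All flips: (4,2)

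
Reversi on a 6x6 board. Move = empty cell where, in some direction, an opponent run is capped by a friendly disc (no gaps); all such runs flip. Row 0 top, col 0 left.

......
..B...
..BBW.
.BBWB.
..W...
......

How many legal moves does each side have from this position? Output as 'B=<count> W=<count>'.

-- B to move --
(1,3): no bracket -> illegal
(1,4): flips 1 -> legal
(1,5): no bracket -> illegal
(2,5): flips 1 -> legal
(3,5): no bracket -> illegal
(4,1): no bracket -> illegal
(4,3): flips 1 -> legal
(4,4): flips 1 -> legal
(5,1): no bracket -> illegal
(5,2): flips 1 -> legal
(5,3): flips 1 -> legal
B mobility = 6
-- W to move --
(0,1): no bracket -> illegal
(0,2): flips 3 -> legal
(0,3): no bracket -> illegal
(1,1): flips 1 -> legal
(1,3): flips 1 -> legal
(1,4): no bracket -> illegal
(2,0): flips 1 -> legal
(2,1): flips 2 -> legal
(2,5): no bracket -> illegal
(3,0): flips 2 -> legal
(3,5): flips 1 -> legal
(4,0): no bracket -> illegal
(4,1): no bracket -> illegal
(4,3): no bracket -> illegal
(4,4): flips 1 -> legal
(4,5): no bracket -> illegal
W mobility = 8

Answer: B=6 W=8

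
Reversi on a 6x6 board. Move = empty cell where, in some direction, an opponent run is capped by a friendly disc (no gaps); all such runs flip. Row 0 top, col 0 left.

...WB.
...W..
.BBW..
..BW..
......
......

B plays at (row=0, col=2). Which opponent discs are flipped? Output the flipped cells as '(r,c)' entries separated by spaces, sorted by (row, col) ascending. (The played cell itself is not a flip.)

Answer: (0,3)

Derivation:
Dir NW: edge -> no flip
Dir N: edge -> no flip
Dir NE: edge -> no flip
Dir W: first cell '.' (not opp) -> no flip
Dir E: opp run (0,3) capped by B -> flip
Dir SW: first cell '.' (not opp) -> no flip
Dir S: first cell '.' (not opp) -> no flip
Dir SE: opp run (1,3), next='.' -> no flip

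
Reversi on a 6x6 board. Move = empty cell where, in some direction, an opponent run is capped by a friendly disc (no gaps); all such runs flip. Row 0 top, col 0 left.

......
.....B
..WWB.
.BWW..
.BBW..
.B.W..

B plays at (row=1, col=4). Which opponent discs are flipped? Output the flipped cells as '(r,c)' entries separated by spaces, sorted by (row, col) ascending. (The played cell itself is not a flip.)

Dir NW: first cell '.' (not opp) -> no flip
Dir N: first cell '.' (not opp) -> no flip
Dir NE: first cell '.' (not opp) -> no flip
Dir W: first cell '.' (not opp) -> no flip
Dir E: first cell 'B' (not opp) -> no flip
Dir SW: opp run (2,3) (3,2) capped by B -> flip
Dir S: first cell 'B' (not opp) -> no flip
Dir SE: first cell '.' (not opp) -> no flip

Answer: (2,3) (3,2)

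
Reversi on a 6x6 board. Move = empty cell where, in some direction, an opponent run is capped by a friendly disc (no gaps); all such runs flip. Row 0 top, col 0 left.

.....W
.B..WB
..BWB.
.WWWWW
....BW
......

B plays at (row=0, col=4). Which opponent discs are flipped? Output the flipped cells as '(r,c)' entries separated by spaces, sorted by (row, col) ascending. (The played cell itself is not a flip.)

Answer: (1,4)

Derivation:
Dir NW: edge -> no flip
Dir N: edge -> no flip
Dir NE: edge -> no flip
Dir W: first cell '.' (not opp) -> no flip
Dir E: opp run (0,5), next=edge -> no flip
Dir SW: first cell '.' (not opp) -> no flip
Dir S: opp run (1,4) capped by B -> flip
Dir SE: first cell 'B' (not opp) -> no flip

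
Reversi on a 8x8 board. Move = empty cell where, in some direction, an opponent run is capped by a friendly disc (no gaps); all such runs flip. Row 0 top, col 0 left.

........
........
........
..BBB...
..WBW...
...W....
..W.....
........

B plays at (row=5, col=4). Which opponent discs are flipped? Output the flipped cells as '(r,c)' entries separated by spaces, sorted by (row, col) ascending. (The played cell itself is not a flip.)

Answer: (4,4)

Derivation:
Dir NW: first cell 'B' (not opp) -> no flip
Dir N: opp run (4,4) capped by B -> flip
Dir NE: first cell '.' (not opp) -> no flip
Dir W: opp run (5,3), next='.' -> no flip
Dir E: first cell '.' (not opp) -> no flip
Dir SW: first cell '.' (not opp) -> no flip
Dir S: first cell '.' (not opp) -> no flip
Dir SE: first cell '.' (not opp) -> no flip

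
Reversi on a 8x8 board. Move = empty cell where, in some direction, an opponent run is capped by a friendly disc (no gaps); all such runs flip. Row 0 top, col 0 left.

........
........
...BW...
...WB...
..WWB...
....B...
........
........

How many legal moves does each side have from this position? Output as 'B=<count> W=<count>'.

-- B to move --
(1,3): no bracket -> illegal
(1,4): flips 1 -> legal
(1,5): no bracket -> illegal
(2,2): flips 1 -> legal
(2,5): flips 1 -> legal
(3,1): no bracket -> illegal
(3,2): flips 2 -> legal
(3,5): no bracket -> illegal
(4,1): flips 2 -> legal
(5,1): no bracket -> illegal
(5,2): flips 1 -> legal
(5,3): flips 2 -> legal
B mobility = 7
-- W to move --
(1,2): no bracket -> illegal
(1,3): flips 1 -> legal
(1,4): no bracket -> illegal
(2,2): flips 1 -> legal
(2,5): flips 1 -> legal
(3,2): no bracket -> illegal
(3,5): flips 1 -> legal
(4,5): flips 1 -> legal
(5,3): no bracket -> illegal
(5,5): flips 1 -> legal
(6,3): no bracket -> illegal
(6,4): flips 3 -> legal
(6,5): flips 1 -> legal
W mobility = 8

Answer: B=7 W=8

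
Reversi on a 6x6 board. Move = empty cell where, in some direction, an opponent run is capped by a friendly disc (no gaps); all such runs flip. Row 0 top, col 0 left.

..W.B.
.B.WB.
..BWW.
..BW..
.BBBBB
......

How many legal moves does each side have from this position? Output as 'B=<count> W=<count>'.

Answer: B=5 W=10

Derivation:
-- B to move --
(0,1): no bracket -> illegal
(0,3): flips 3 -> legal
(1,2): flips 1 -> legal
(1,5): flips 2 -> legal
(2,5): flips 2 -> legal
(3,4): flips 2 -> legal
(3,5): no bracket -> illegal
B mobility = 5
-- W to move --
(0,0): flips 2 -> legal
(0,1): no bracket -> illegal
(0,3): no bracket -> illegal
(0,5): flips 1 -> legal
(1,0): no bracket -> illegal
(1,2): no bracket -> illegal
(1,5): flips 1 -> legal
(2,0): flips 1 -> legal
(2,1): flips 1 -> legal
(2,5): no bracket -> illegal
(3,0): no bracket -> illegal
(3,1): flips 2 -> legal
(3,4): no bracket -> illegal
(3,5): no bracket -> illegal
(4,0): no bracket -> illegal
(5,0): flips 2 -> legal
(5,1): flips 1 -> legal
(5,2): no bracket -> illegal
(5,3): flips 1 -> legal
(5,4): no bracket -> illegal
(5,5): flips 1 -> legal
W mobility = 10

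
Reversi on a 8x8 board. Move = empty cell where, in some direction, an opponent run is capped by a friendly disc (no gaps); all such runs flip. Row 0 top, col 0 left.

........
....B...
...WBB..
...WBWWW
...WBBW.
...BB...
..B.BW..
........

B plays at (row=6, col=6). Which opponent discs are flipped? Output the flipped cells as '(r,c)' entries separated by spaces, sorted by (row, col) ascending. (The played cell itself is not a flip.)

Answer: (6,5)

Derivation:
Dir NW: first cell '.' (not opp) -> no flip
Dir N: first cell '.' (not opp) -> no flip
Dir NE: first cell '.' (not opp) -> no flip
Dir W: opp run (6,5) capped by B -> flip
Dir E: first cell '.' (not opp) -> no flip
Dir SW: first cell '.' (not opp) -> no flip
Dir S: first cell '.' (not opp) -> no flip
Dir SE: first cell '.' (not opp) -> no flip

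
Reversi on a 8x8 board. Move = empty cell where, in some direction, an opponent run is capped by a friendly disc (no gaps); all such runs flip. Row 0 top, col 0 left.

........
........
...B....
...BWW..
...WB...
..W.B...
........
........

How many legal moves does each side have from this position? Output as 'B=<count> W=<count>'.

Answer: B=7 W=7

Derivation:
-- B to move --
(2,4): flips 1 -> legal
(2,5): no bracket -> illegal
(2,6): flips 1 -> legal
(3,2): flips 1 -> legal
(3,6): flips 2 -> legal
(4,1): no bracket -> illegal
(4,2): flips 1 -> legal
(4,5): flips 1 -> legal
(4,6): no bracket -> illegal
(5,1): no bracket -> illegal
(5,3): flips 1 -> legal
(6,1): no bracket -> illegal
(6,2): no bracket -> illegal
(6,3): no bracket -> illegal
B mobility = 7
-- W to move --
(1,2): flips 1 -> legal
(1,3): flips 2 -> legal
(1,4): no bracket -> illegal
(2,2): no bracket -> illegal
(2,4): no bracket -> illegal
(3,2): flips 1 -> legal
(4,2): no bracket -> illegal
(4,5): flips 1 -> legal
(5,3): flips 1 -> legal
(5,5): no bracket -> illegal
(6,3): no bracket -> illegal
(6,4): flips 2 -> legal
(6,5): flips 1 -> legal
W mobility = 7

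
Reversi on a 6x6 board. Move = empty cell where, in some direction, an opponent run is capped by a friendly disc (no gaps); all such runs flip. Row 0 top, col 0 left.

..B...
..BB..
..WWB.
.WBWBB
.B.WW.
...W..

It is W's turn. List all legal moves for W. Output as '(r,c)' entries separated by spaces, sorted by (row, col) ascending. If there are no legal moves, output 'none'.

(0,1): flips 1 -> legal
(0,3): flips 1 -> legal
(0,4): flips 1 -> legal
(1,1): no bracket -> illegal
(1,4): flips 2 -> legal
(1,5): flips 1 -> legal
(2,1): flips 1 -> legal
(2,5): flips 2 -> legal
(3,0): no bracket -> illegal
(4,0): no bracket -> illegal
(4,2): flips 1 -> legal
(4,5): flips 1 -> legal
(5,0): flips 2 -> legal
(5,1): flips 1 -> legal
(5,2): no bracket -> illegal

Answer: (0,1) (0,3) (0,4) (1,4) (1,5) (2,1) (2,5) (4,2) (4,5) (5,0) (5,1)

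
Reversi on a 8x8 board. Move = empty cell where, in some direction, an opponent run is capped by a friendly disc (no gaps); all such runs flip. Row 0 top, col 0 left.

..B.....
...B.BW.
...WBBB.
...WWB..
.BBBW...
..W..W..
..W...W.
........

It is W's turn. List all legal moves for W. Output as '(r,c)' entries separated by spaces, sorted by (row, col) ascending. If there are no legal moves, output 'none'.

Answer: (0,3) (0,6) (1,4) (1,7) (2,7) (3,0) (3,2) (3,6) (4,0) (5,1) (5,3)

Derivation:
(0,1): no bracket -> illegal
(0,3): flips 1 -> legal
(0,4): no bracket -> illegal
(0,5): no bracket -> illegal
(0,6): flips 2 -> legal
(1,1): no bracket -> illegal
(1,2): no bracket -> illegal
(1,4): flips 2 -> legal
(1,7): flips 2 -> legal
(2,2): no bracket -> illegal
(2,7): flips 3 -> legal
(3,0): flips 1 -> legal
(3,1): no bracket -> illegal
(3,2): flips 1 -> legal
(3,6): flips 2 -> legal
(3,7): no bracket -> illegal
(4,0): flips 3 -> legal
(4,5): no bracket -> illegal
(4,6): no bracket -> illegal
(5,0): no bracket -> illegal
(5,1): flips 1 -> legal
(5,3): flips 1 -> legal
(5,4): no bracket -> illegal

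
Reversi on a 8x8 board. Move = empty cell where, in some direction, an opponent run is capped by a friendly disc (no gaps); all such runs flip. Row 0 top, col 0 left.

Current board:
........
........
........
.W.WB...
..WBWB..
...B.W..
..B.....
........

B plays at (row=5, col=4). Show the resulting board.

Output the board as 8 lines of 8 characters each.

Place B at (5,4); scan 8 dirs for brackets.
Dir NW: first cell 'B' (not opp) -> no flip
Dir N: opp run (4,4) capped by B -> flip
Dir NE: first cell 'B' (not opp) -> no flip
Dir W: first cell 'B' (not opp) -> no flip
Dir E: opp run (5,5), next='.' -> no flip
Dir SW: first cell '.' (not opp) -> no flip
Dir S: first cell '.' (not opp) -> no flip
Dir SE: first cell '.' (not opp) -> no flip
All flips: (4,4)

Answer: ........
........
........
.W.WB...
..WBBB..
...BBW..
..B.....
........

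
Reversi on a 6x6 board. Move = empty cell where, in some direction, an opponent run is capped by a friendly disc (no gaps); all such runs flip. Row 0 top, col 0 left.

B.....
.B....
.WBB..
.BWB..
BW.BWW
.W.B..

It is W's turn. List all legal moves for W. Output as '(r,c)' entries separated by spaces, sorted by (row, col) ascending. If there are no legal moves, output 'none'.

Answer: (0,1) (1,2) (1,4) (2,4) (3,0) (3,4) (4,2) (5,4)

Derivation:
(0,1): flips 1 -> legal
(0,2): no bracket -> illegal
(1,0): no bracket -> illegal
(1,2): flips 1 -> legal
(1,3): no bracket -> illegal
(1,4): flips 1 -> legal
(2,0): no bracket -> illegal
(2,4): flips 2 -> legal
(3,0): flips 1 -> legal
(3,4): flips 1 -> legal
(4,2): flips 1 -> legal
(5,0): no bracket -> illegal
(5,2): no bracket -> illegal
(5,4): flips 1 -> legal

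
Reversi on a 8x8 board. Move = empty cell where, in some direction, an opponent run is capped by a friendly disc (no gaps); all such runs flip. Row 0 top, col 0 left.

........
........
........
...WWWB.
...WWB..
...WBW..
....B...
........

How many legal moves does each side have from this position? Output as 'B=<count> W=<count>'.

Answer: B=9 W=7

Derivation:
-- B to move --
(2,2): no bracket -> illegal
(2,3): flips 1 -> legal
(2,4): flips 2 -> legal
(2,5): flips 1 -> legal
(2,6): no bracket -> illegal
(3,2): flips 4 -> legal
(4,2): flips 3 -> legal
(4,6): flips 1 -> legal
(5,2): flips 1 -> legal
(5,6): flips 1 -> legal
(6,2): no bracket -> illegal
(6,3): no bracket -> illegal
(6,5): flips 1 -> legal
(6,6): no bracket -> illegal
B mobility = 9
-- W to move --
(2,5): no bracket -> illegal
(2,6): no bracket -> illegal
(2,7): no bracket -> illegal
(3,7): flips 1 -> legal
(4,6): flips 1 -> legal
(4,7): no bracket -> illegal
(5,6): flips 1 -> legal
(6,3): no bracket -> illegal
(6,5): flips 1 -> legal
(7,3): flips 1 -> legal
(7,4): flips 2 -> legal
(7,5): flips 1 -> legal
W mobility = 7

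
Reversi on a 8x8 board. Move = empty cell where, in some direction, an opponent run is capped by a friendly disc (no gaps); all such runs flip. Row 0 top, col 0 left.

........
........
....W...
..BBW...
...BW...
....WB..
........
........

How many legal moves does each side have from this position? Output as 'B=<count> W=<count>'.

Answer: B=6 W=7

Derivation:
-- B to move --
(1,3): no bracket -> illegal
(1,4): no bracket -> illegal
(1,5): flips 1 -> legal
(2,3): no bracket -> illegal
(2,5): flips 1 -> legal
(3,5): flips 1 -> legal
(4,5): flips 1 -> legal
(5,3): flips 1 -> legal
(6,3): no bracket -> illegal
(6,4): no bracket -> illegal
(6,5): flips 1 -> legal
B mobility = 6
-- W to move --
(2,1): flips 2 -> legal
(2,2): flips 1 -> legal
(2,3): no bracket -> illegal
(3,1): flips 2 -> legal
(4,1): no bracket -> illegal
(4,2): flips 2 -> legal
(4,5): no bracket -> illegal
(4,6): no bracket -> illegal
(5,2): flips 1 -> legal
(5,3): no bracket -> illegal
(5,6): flips 1 -> legal
(6,4): no bracket -> illegal
(6,5): no bracket -> illegal
(6,6): flips 1 -> legal
W mobility = 7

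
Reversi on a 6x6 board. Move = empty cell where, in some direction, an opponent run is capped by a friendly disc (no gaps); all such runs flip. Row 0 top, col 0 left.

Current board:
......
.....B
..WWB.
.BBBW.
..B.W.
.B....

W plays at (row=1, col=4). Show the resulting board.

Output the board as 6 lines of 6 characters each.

Place W at (1,4); scan 8 dirs for brackets.
Dir NW: first cell '.' (not opp) -> no flip
Dir N: first cell '.' (not opp) -> no flip
Dir NE: first cell '.' (not opp) -> no flip
Dir W: first cell '.' (not opp) -> no flip
Dir E: opp run (1,5), next=edge -> no flip
Dir SW: first cell 'W' (not opp) -> no flip
Dir S: opp run (2,4) capped by W -> flip
Dir SE: first cell '.' (not opp) -> no flip
All flips: (2,4)

Answer: ......
....WB
..WWW.
.BBBW.
..B.W.
.B....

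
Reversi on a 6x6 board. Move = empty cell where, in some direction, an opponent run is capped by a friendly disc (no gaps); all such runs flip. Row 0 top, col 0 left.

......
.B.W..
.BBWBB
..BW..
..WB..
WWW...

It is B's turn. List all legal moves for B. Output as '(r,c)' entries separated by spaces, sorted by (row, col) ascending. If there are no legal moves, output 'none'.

(0,2): flips 1 -> legal
(0,3): flips 3 -> legal
(0,4): flips 1 -> legal
(1,2): no bracket -> illegal
(1,4): flips 1 -> legal
(3,1): no bracket -> illegal
(3,4): flips 1 -> legal
(4,0): no bracket -> illegal
(4,1): flips 1 -> legal
(4,4): flips 1 -> legal
(5,3): no bracket -> illegal

Answer: (0,2) (0,3) (0,4) (1,4) (3,4) (4,1) (4,4)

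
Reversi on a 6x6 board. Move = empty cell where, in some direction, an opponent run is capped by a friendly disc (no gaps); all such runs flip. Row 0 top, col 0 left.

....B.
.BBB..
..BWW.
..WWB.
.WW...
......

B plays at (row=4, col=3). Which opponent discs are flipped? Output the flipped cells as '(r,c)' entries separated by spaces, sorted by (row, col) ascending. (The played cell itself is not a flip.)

Answer: (2,3) (3,3)

Derivation:
Dir NW: opp run (3,2), next='.' -> no flip
Dir N: opp run (3,3) (2,3) capped by B -> flip
Dir NE: first cell 'B' (not opp) -> no flip
Dir W: opp run (4,2) (4,1), next='.' -> no flip
Dir E: first cell '.' (not opp) -> no flip
Dir SW: first cell '.' (not opp) -> no flip
Dir S: first cell '.' (not opp) -> no flip
Dir SE: first cell '.' (not opp) -> no flip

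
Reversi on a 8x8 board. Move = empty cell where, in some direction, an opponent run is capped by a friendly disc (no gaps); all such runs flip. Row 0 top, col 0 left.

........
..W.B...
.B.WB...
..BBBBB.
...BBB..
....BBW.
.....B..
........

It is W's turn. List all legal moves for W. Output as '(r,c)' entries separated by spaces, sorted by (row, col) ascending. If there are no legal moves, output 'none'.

Answer: (0,5) (2,5) (3,0) (4,1) (5,3) (7,4)

Derivation:
(0,3): no bracket -> illegal
(0,4): no bracket -> illegal
(0,5): flips 1 -> legal
(1,0): no bracket -> illegal
(1,1): no bracket -> illegal
(1,3): no bracket -> illegal
(1,5): no bracket -> illegal
(2,0): no bracket -> illegal
(2,2): no bracket -> illegal
(2,5): flips 1 -> legal
(2,6): no bracket -> illegal
(2,7): no bracket -> illegal
(3,0): flips 1 -> legal
(3,1): no bracket -> illegal
(3,7): no bracket -> illegal
(4,1): flips 1 -> legal
(4,2): no bracket -> illegal
(4,6): no bracket -> illegal
(4,7): no bracket -> illegal
(5,2): no bracket -> illegal
(5,3): flips 4 -> legal
(6,3): no bracket -> illegal
(6,4): no bracket -> illegal
(6,6): no bracket -> illegal
(7,4): flips 1 -> legal
(7,5): no bracket -> illegal
(7,6): no bracket -> illegal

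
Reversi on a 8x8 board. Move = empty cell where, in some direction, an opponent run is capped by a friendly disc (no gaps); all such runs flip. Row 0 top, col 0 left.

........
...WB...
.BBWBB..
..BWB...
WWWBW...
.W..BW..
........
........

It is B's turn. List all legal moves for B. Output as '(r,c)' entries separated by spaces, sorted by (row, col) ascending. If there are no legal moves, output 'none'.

Answer: (0,2) (0,3) (0,4) (1,2) (4,5) (5,0) (5,2) (5,6) (6,0) (6,6)

Derivation:
(0,2): flips 1 -> legal
(0,3): flips 3 -> legal
(0,4): flips 1 -> legal
(1,2): flips 2 -> legal
(3,0): no bracket -> illegal
(3,1): no bracket -> illegal
(3,5): no bracket -> illegal
(4,5): flips 1 -> legal
(4,6): no bracket -> illegal
(5,0): flips 1 -> legal
(5,2): flips 1 -> legal
(5,3): no bracket -> illegal
(5,6): flips 1 -> legal
(6,0): flips 3 -> legal
(6,1): no bracket -> illegal
(6,2): no bracket -> illegal
(6,4): no bracket -> illegal
(6,5): no bracket -> illegal
(6,6): flips 3 -> legal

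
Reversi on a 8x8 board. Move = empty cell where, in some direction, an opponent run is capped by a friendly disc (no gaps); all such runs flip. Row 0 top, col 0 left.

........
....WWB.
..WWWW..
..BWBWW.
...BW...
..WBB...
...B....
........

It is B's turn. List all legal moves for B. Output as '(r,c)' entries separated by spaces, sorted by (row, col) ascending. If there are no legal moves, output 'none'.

(0,3): no bracket -> illegal
(0,4): flips 2 -> legal
(0,5): flips 2 -> legal
(0,6): no bracket -> illegal
(1,1): no bracket -> illegal
(1,2): flips 2 -> legal
(1,3): flips 4 -> legal
(2,1): no bracket -> illegal
(2,6): flips 2 -> legal
(2,7): no bracket -> illegal
(3,1): no bracket -> illegal
(3,7): flips 2 -> legal
(4,1): flips 1 -> legal
(4,2): no bracket -> illegal
(4,5): flips 1 -> legal
(4,6): no bracket -> illegal
(4,7): no bracket -> illegal
(5,1): flips 1 -> legal
(5,5): no bracket -> illegal
(6,1): flips 1 -> legal
(6,2): no bracket -> illegal

Answer: (0,4) (0,5) (1,2) (1,3) (2,6) (3,7) (4,1) (4,5) (5,1) (6,1)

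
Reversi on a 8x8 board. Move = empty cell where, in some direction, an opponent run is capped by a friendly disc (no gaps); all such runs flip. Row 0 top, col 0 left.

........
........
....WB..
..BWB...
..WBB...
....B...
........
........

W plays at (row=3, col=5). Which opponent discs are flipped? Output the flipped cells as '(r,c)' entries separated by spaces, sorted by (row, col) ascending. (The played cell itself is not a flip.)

Answer: (3,4)

Derivation:
Dir NW: first cell 'W' (not opp) -> no flip
Dir N: opp run (2,5), next='.' -> no flip
Dir NE: first cell '.' (not opp) -> no flip
Dir W: opp run (3,4) capped by W -> flip
Dir E: first cell '.' (not opp) -> no flip
Dir SW: opp run (4,4), next='.' -> no flip
Dir S: first cell '.' (not opp) -> no flip
Dir SE: first cell '.' (not opp) -> no flip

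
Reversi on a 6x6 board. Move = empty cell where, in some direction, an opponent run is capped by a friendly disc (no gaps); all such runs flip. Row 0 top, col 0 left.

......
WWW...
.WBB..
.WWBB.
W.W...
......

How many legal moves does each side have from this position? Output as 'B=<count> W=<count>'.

-- B to move --
(0,0): flips 1 -> legal
(0,1): flips 1 -> legal
(0,2): flips 1 -> legal
(0,3): no bracket -> illegal
(1,3): no bracket -> illegal
(2,0): flips 1 -> legal
(3,0): flips 2 -> legal
(4,1): flips 1 -> legal
(4,3): no bracket -> illegal
(5,0): no bracket -> illegal
(5,1): flips 1 -> legal
(5,2): flips 2 -> legal
(5,3): no bracket -> illegal
B mobility = 8
-- W to move --
(1,3): flips 1 -> legal
(1,4): flips 1 -> legal
(2,4): flips 3 -> legal
(2,5): no bracket -> illegal
(3,5): flips 2 -> legal
(4,3): no bracket -> illegal
(4,4): flips 2 -> legal
(4,5): flips 2 -> legal
W mobility = 6

Answer: B=8 W=6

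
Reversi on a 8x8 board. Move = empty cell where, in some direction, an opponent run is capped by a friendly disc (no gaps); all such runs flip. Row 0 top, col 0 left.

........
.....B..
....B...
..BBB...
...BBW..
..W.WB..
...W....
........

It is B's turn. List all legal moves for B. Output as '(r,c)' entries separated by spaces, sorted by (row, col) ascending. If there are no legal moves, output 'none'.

Answer: (3,5) (4,6) (5,3) (5,6) (6,1) (6,4) (6,5)

Derivation:
(3,5): flips 1 -> legal
(3,6): no bracket -> illegal
(4,1): no bracket -> illegal
(4,2): no bracket -> illegal
(4,6): flips 1 -> legal
(5,1): no bracket -> illegal
(5,3): flips 1 -> legal
(5,6): flips 1 -> legal
(6,1): flips 1 -> legal
(6,2): no bracket -> illegal
(6,4): flips 1 -> legal
(6,5): flips 1 -> legal
(7,2): no bracket -> illegal
(7,3): no bracket -> illegal
(7,4): no bracket -> illegal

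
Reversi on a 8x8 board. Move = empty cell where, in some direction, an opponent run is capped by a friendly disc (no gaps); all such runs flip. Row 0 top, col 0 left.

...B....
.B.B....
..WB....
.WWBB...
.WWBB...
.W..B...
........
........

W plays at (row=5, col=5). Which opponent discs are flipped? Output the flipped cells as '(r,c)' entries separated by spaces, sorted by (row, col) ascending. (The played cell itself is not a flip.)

Answer: (3,3) (4,4)

Derivation:
Dir NW: opp run (4,4) (3,3) capped by W -> flip
Dir N: first cell '.' (not opp) -> no flip
Dir NE: first cell '.' (not opp) -> no flip
Dir W: opp run (5,4), next='.' -> no flip
Dir E: first cell '.' (not opp) -> no flip
Dir SW: first cell '.' (not opp) -> no flip
Dir S: first cell '.' (not opp) -> no flip
Dir SE: first cell '.' (not opp) -> no flip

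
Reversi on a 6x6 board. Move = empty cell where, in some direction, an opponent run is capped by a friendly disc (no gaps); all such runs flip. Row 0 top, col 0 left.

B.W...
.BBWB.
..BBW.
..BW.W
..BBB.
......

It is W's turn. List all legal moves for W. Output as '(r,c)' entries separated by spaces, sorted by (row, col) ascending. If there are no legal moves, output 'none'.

Answer: (0,4) (1,0) (1,5) (2,0) (2,1) (3,1) (5,1) (5,2) (5,3) (5,5)

Derivation:
(0,1): no bracket -> illegal
(0,3): no bracket -> illegal
(0,4): flips 1 -> legal
(0,5): no bracket -> illegal
(1,0): flips 2 -> legal
(1,5): flips 1 -> legal
(2,0): flips 1 -> legal
(2,1): flips 2 -> legal
(2,5): no bracket -> illegal
(3,1): flips 2 -> legal
(3,4): no bracket -> illegal
(4,1): no bracket -> illegal
(4,5): no bracket -> illegal
(5,1): flips 1 -> legal
(5,2): flips 4 -> legal
(5,3): flips 2 -> legal
(5,4): no bracket -> illegal
(5,5): flips 1 -> legal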